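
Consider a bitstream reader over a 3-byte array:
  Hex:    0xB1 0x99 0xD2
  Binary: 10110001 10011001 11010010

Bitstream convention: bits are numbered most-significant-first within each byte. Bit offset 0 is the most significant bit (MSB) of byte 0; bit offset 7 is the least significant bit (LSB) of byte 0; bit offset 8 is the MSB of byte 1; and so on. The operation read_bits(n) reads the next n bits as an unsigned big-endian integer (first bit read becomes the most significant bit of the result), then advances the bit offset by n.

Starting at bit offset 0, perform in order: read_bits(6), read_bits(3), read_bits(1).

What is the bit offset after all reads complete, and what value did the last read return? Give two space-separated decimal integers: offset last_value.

Answer: 10 0

Derivation:
Read 1: bits[0:6] width=6 -> value=44 (bin 101100); offset now 6 = byte 0 bit 6; 18 bits remain
Read 2: bits[6:9] width=3 -> value=3 (bin 011); offset now 9 = byte 1 bit 1; 15 bits remain
Read 3: bits[9:10] width=1 -> value=0 (bin 0); offset now 10 = byte 1 bit 2; 14 bits remain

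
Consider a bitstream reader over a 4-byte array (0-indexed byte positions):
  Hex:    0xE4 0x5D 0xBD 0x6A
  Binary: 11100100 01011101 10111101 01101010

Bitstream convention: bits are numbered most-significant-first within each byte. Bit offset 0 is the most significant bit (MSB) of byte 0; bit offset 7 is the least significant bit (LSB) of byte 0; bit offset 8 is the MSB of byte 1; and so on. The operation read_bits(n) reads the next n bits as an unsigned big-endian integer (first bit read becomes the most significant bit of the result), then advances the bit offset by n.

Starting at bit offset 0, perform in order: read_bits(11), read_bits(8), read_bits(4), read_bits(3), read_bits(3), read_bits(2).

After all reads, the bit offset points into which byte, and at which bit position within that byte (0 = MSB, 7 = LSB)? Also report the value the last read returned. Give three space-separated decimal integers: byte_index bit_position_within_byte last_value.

Answer: 3 7 1

Derivation:
Read 1: bits[0:11] width=11 -> value=1826 (bin 11100100010); offset now 11 = byte 1 bit 3; 21 bits remain
Read 2: bits[11:19] width=8 -> value=237 (bin 11101101); offset now 19 = byte 2 bit 3; 13 bits remain
Read 3: bits[19:23] width=4 -> value=14 (bin 1110); offset now 23 = byte 2 bit 7; 9 bits remain
Read 4: bits[23:26] width=3 -> value=5 (bin 101); offset now 26 = byte 3 bit 2; 6 bits remain
Read 5: bits[26:29] width=3 -> value=5 (bin 101); offset now 29 = byte 3 bit 5; 3 bits remain
Read 6: bits[29:31] width=2 -> value=1 (bin 01); offset now 31 = byte 3 bit 7; 1 bits remain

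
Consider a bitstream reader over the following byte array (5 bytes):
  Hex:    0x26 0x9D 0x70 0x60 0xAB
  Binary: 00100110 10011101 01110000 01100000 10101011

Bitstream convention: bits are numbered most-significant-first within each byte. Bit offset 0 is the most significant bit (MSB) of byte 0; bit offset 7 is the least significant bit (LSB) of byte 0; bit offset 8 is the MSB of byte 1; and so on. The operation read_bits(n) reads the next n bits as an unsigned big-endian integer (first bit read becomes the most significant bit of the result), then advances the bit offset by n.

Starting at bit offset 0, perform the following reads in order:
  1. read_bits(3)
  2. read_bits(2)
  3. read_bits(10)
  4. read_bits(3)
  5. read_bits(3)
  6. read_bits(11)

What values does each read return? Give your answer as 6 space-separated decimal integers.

Answer: 1 0 846 5 6 96

Derivation:
Read 1: bits[0:3] width=3 -> value=1 (bin 001); offset now 3 = byte 0 bit 3; 37 bits remain
Read 2: bits[3:5] width=2 -> value=0 (bin 00); offset now 5 = byte 0 bit 5; 35 bits remain
Read 3: bits[5:15] width=10 -> value=846 (bin 1101001110); offset now 15 = byte 1 bit 7; 25 bits remain
Read 4: bits[15:18] width=3 -> value=5 (bin 101); offset now 18 = byte 2 bit 2; 22 bits remain
Read 5: bits[18:21] width=3 -> value=6 (bin 110); offset now 21 = byte 2 bit 5; 19 bits remain
Read 6: bits[21:32] width=11 -> value=96 (bin 00001100000); offset now 32 = byte 4 bit 0; 8 bits remain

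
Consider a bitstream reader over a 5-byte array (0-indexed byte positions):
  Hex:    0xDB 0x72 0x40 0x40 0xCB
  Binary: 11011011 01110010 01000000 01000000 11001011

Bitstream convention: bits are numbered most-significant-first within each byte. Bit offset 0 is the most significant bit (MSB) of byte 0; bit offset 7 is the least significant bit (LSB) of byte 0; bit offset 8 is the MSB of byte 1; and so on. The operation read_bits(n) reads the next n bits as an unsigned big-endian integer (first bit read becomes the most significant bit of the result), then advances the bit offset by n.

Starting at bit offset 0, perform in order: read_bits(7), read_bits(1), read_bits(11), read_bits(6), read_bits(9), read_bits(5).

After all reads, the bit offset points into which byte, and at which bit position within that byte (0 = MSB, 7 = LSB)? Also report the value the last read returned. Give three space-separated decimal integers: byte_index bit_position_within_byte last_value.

Read 1: bits[0:7] width=7 -> value=109 (bin 1101101); offset now 7 = byte 0 bit 7; 33 bits remain
Read 2: bits[7:8] width=1 -> value=1 (bin 1); offset now 8 = byte 1 bit 0; 32 bits remain
Read 3: bits[8:19] width=11 -> value=914 (bin 01110010010); offset now 19 = byte 2 bit 3; 21 bits remain
Read 4: bits[19:25] width=6 -> value=0 (bin 000000); offset now 25 = byte 3 bit 1; 15 bits remain
Read 5: bits[25:34] width=9 -> value=259 (bin 100000011); offset now 34 = byte 4 bit 2; 6 bits remain
Read 6: bits[34:39] width=5 -> value=5 (bin 00101); offset now 39 = byte 4 bit 7; 1 bits remain

Answer: 4 7 5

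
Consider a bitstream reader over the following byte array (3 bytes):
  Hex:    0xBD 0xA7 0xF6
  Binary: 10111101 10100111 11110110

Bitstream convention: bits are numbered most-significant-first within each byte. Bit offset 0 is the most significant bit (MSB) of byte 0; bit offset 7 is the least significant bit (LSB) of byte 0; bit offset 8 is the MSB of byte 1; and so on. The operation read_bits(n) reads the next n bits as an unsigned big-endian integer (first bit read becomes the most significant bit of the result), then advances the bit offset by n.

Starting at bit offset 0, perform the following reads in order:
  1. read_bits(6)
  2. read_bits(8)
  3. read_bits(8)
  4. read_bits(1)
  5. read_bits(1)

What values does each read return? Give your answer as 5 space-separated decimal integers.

Read 1: bits[0:6] width=6 -> value=47 (bin 101111); offset now 6 = byte 0 bit 6; 18 bits remain
Read 2: bits[6:14] width=8 -> value=105 (bin 01101001); offset now 14 = byte 1 bit 6; 10 bits remain
Read 3: bits[14:22] width=8 -> value=253 (bin 11111101); offset now 22 = byte 2 bit 6; 2 bits remain
Read 4: bits[22:23] width=1 -> value=1 (bin 1); offset now 23 = byte 2 bit 7; 1 bits remain
Read 5: bits[23:24] width=1 -> value=0 (bin 0); offset now 24 = byte 3 bit 0; 0 bits remain

Answer: 47 105 253 1 0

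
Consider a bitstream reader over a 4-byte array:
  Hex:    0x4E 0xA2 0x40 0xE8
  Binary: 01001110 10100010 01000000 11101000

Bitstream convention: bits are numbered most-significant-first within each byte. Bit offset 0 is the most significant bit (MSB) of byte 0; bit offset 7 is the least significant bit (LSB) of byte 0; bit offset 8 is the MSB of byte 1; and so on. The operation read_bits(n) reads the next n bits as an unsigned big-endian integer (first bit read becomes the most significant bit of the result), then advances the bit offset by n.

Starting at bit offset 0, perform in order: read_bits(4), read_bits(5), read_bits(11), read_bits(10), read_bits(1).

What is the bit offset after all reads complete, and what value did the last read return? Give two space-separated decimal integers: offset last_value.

Answer: 31 0

Derivation:
Read 1: bits[0:4] width=4 -> value=4 (bin 0100); offset now 4 = byte 0 bit 4; 28 bits remain
Read 2: bits[4:9] width=5 -> value=29 (bin 11101); offset now 9 = byte 1 bit 1; 23 bits remain
Read 3: bits[9:20] width=11 -> value=548 (bin 01000100100); offset now 20 = byte 2 bit 4; 12 bits remain
Read 4: bits[20:30] width=10 -> value=58 (bin 0000111010); offset now 30 = byte 3 bit 6; 2 bits remain
Read 5: bits[30:31] width=1 -> value=0 (bin 0); offset now 31 = byte 3 bit 7; 1 bits remain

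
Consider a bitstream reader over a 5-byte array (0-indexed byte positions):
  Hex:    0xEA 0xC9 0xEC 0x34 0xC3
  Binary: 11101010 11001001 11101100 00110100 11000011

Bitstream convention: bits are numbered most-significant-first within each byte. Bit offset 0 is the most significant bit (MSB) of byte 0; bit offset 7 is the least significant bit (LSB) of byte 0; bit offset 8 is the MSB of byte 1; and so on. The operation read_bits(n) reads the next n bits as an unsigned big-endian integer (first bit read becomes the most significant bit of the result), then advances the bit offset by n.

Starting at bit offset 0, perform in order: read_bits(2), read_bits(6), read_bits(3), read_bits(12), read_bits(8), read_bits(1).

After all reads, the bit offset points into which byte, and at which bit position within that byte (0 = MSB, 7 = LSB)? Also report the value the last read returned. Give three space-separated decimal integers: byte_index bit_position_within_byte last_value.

Answer: 4 0 0

Derivation:
Read 1: bits[0:2] width=2 -> value=3 (bin 11); offset now 2 = byte 0 bit 2; 38 bits remain
Read 2: bits[2:8] width=6 -> value=42 (bin 101010); offset now 8 = byte 1 bit 0; 32 bits remain
Read 3: bits[8:11] width=3 -> value=6 (bin 110); offset now 11 = byte 1 bit 3; 29 bits remain
Read 4: bits[11:23] width=12 -> value=1270 (bin 010011110110); offset now 23 = byte 2 bit 7; 17 bits remain
Read 5: bits[23:31] width=8 -> value=26 (bin 00011010); offset now 31 = byte 3 bit 7; 9 bits remain
Read 6: bits[31:32] width=1 -> value=0 (bin 0); offset now 32 = byte 4 bit 0; 8 bits remain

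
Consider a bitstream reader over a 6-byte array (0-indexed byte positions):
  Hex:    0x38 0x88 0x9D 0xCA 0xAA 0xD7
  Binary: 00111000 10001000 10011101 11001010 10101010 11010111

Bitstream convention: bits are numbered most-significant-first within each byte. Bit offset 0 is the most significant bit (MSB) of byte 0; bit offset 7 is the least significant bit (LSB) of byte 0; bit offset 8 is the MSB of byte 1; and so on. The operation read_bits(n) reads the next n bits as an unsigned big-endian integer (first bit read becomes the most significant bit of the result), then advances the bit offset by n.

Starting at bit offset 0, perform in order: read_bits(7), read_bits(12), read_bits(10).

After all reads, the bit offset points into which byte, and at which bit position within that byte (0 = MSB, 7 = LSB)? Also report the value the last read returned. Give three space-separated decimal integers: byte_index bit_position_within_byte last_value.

Read 1: bits[0:7] width=7 -> value=28 (bin 0011100); offset now 7 = byte 0 bit 7; 41 bits remain
Read 2: bits[7:19] width=12 -> value=1092 (bin 010001000100); offset now 19 = byte 2 bit 3; 29 bits remain
Read 3: bits[19:29] width=10 -> value=953 (bin 1110111001); offset now 29 = byte 3 bit 5; 19 bits remain

Answer: 3 5 953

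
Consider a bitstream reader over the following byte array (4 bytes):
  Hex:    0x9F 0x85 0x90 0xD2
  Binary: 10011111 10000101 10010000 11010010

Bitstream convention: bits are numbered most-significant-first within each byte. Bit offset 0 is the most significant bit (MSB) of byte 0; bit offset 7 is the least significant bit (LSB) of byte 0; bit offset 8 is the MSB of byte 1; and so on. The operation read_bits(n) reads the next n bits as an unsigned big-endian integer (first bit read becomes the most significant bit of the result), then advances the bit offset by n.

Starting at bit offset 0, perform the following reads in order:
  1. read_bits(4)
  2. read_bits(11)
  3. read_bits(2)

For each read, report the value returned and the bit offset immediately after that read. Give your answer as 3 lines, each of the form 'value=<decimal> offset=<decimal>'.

Answer: value=9 offset=4
value=1986 offset=15
value=3 offset=17

Derivation:
Read 1: bits[0:4] width=4 -> value=9 (bin 1001); offset now 4 = byte 0 bit 4; 28 bits remain
Read 2: bits[4:15] width=11 -> value=1986 (bin 11111000010); offset now 15 = byte 1 bit 7; 17 bits remain
Read 3: bits[15:17] width=2 -> value=3 (bin 11); offset now 17 = byte 2 bit 1; 15 bits remain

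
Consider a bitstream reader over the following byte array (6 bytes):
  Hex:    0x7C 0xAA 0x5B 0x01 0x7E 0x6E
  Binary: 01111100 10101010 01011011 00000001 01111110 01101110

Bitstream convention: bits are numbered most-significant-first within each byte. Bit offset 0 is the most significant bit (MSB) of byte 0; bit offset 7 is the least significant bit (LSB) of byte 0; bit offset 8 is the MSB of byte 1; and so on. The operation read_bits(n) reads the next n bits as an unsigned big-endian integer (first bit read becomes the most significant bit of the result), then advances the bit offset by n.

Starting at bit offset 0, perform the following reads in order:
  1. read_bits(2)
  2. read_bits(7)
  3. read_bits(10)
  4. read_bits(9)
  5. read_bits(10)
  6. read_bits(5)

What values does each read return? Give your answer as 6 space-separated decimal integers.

Read 1: bits[0:2] width=2 -> value=1 (bin 01); offset now 2 = byte 0 bit 2; 46 bits remain
Read 2: bits[2:9] width=7 -> value=121 (bin 1111001); offset now 9 = byte 1 bit 1; 39 bits remain
Read 3: bits[9:19] width=10 -> value=338 (bin 0101010010); offset now 19 = byte 2 bit 3; 29 bits remain
Read 4: bits[19:28] width=9 -> value=432 (bin 110110000); offset now 28 = byte 3 bit 4; 20 bits remain
Read 5: bits[28:38] width=10 -> value=95 (bin 0001011111); offset now 38 = byte 4 bit 6; 10 bits remain
Read 6: bits[38:43] width=5 -> value=19 (bin 10011); offset now 43 = byte 5 bit 3; 5 bits remain

Answer: 1 121 338 432 95 19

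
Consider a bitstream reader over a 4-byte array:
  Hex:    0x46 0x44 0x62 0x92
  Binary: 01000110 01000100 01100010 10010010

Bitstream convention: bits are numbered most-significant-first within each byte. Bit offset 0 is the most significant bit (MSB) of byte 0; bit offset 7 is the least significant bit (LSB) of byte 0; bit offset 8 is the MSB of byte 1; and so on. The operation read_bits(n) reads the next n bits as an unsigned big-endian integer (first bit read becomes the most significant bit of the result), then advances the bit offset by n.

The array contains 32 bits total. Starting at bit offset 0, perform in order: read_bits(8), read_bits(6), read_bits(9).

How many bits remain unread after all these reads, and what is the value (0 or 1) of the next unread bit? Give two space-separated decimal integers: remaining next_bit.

Read 1: bits[0:8] width=8 -> value=70 (bin 01000110); offset now 8 = byte 1 bit 0; 24 bits remain
Read 2: bits[8:14] width=6 -> value=17 (bin 010001); offset now 14 = byte 1 bit 6; 18 bits remain
Read 3: bits[14:23] width=9 -> value=49 (bin 000110001); offset now 23 = byte 2 bit 7; 9 bits remain

Answer: 9 0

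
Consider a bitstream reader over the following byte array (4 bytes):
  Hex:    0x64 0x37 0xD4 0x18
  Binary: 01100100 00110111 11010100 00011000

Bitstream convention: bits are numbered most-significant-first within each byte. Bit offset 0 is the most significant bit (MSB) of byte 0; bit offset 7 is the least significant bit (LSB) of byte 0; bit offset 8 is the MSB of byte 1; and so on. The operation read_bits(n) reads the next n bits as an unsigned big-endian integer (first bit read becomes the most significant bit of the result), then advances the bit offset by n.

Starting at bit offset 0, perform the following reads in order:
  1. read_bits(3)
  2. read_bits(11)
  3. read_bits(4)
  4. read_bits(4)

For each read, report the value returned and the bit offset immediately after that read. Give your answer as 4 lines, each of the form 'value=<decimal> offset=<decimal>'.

Read 1: bits[0:3] width=3 -> value=3 (bin 011); offset now 3 = byte 0 bit 3; 29 bits remain
Read 2: bits[3:14] width=11 -> value=269 (bin 00100001101); offset now 14 = byte 1 bit 6; 18 bits remain
Read 3: bits[14:18] width=4 -> value=15 (bin 1111); offset now 18 = byte 2 bit 2; 14 bits remain
Read 4: bits[18:22] width=4 -> value=5 (bin 0101); offset now 22 = byte 2 bit 6; 10 bits remain

Answer: value=3 offset=3
value=269 offset=14
value=15 offset=18
value=5 offset=22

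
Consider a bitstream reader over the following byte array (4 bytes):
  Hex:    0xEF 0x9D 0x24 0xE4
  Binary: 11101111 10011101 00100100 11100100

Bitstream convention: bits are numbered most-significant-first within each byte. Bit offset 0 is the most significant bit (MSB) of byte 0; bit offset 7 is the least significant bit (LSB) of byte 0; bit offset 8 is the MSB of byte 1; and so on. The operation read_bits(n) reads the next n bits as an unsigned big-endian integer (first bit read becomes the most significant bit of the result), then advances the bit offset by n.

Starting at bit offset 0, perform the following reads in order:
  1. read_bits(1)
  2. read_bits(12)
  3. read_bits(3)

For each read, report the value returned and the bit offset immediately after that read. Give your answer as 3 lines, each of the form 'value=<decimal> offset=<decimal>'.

Answer: value=1 offset=1
value=3571 offset=13
value=5 offset=16

Derivation:
Read 1: bits[0:1] width=1 -> value=1 (bin 1); offset now 1 = byte 0 bit 1; 31 bits remain
Read 2: bits[1:13] width=12 -> value=3571 (bin 110111110011); offset now 13 = byte 1 bit 5; 19 bits remain
Read 3: bits[13:16] width=3 -> value=5 (bin 101); offset now 16 = byte 2 bit 0; 16 bits remain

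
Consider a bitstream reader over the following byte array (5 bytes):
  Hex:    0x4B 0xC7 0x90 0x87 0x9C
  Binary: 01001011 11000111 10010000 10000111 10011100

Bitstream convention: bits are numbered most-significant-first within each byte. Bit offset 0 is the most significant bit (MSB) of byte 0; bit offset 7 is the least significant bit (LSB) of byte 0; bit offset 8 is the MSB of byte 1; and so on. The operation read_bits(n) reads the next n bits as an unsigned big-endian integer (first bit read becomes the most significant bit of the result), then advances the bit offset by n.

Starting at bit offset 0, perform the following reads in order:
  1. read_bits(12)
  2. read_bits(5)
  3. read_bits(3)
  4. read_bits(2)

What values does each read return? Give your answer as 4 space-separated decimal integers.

Read 1: bits[0:12] width=12 -> value=1212 (bin 010010111100); offset now 12 = byte 1 bit 4; 28 bits remain
Read 2: bits[12:17] width=5 -> value=15 (bin 01111); offset now 17 = byte 2 bit 1; 23 bits remain
Read 3: bits[17:20] width=3 -> value=1 (bin 001); offset now 20 = byte 2 bit 4; 20 bits remain
Read 4: bits[20:22] width=2 -> value=0 (bin 00); offset now 22 = byte 2 bit 6; 18 bits remain

Answer: 1212 15 1 0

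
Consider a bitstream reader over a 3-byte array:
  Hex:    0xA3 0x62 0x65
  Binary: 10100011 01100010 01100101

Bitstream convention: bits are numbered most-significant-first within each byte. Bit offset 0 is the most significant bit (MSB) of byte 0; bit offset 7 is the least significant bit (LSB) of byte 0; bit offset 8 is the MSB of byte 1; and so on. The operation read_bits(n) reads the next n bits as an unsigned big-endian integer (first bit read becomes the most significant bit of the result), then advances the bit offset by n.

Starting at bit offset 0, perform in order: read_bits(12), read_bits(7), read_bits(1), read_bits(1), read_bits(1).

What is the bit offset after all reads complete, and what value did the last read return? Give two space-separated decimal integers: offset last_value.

Answer: 22 1

Derivation:
Read 1: bits[0:12] width=12 -> value=2614 (bin 101000110110); offset now 12 = byte 1 bit 4; 12 bits remain
Read 2: bits[12:19] width=7 -> value=19 (bin 0010011); offset now 19 = byte 2 bit 3; 5 bits remain
Read 3: bits[19:20] width=1 -> value=0 (bin 0); offset now 20 = byte 2 bit 4; 4 bits remain
Read 4: bits[20:21] width=1 -> value=0 (bin 0); offset now 21 = byte 2 bit 5; 3 bits remain
Read 5: bits[21:22] width=1 -> value=1 (bin 1); offset now 22 = byte 2 bit 6; 2 bits remain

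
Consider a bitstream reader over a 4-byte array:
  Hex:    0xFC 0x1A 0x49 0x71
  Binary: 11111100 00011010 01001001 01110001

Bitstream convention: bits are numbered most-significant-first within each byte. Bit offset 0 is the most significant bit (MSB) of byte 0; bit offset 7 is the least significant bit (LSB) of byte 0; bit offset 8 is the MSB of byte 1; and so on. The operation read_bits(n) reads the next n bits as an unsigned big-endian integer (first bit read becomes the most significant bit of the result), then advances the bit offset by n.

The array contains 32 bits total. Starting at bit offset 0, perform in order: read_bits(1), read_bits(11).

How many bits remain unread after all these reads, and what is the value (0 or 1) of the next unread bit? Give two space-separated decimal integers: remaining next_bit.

Read 1: bits[0:1] width=1 -> value=1 (bin 1); offset now 1 = byte 0 bit 1; 31 bits remain
Read 2: bits[1:12] width=11 -> value=1985 (bin 11111000001); offset now 12 = byte 1 bit 4; 20 bits remain

Answer: 20 1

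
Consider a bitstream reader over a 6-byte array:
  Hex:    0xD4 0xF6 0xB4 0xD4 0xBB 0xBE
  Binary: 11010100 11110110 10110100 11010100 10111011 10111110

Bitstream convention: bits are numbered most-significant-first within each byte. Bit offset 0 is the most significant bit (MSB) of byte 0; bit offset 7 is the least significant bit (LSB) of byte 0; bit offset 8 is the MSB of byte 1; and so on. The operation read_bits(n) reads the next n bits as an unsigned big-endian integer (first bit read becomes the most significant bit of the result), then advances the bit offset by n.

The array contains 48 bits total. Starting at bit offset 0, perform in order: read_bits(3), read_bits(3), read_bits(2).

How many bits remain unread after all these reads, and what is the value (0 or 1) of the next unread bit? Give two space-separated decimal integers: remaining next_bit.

Read 1: bits[0:3] width=3 -> value=6 (bin 110); offset now 3 = byte 0 bit 3; 45 bits remain
Read 2: bits[3:6] width=3 -> value=5 (bin 101); offset now 6 = byte 0 bit 6; 42 bits remain
Read 3: bits[6:8] width=2 -> value=0 (bin 00); offset now 8 = byte 1 bit 0; 40 bits remain

Answer: 40 1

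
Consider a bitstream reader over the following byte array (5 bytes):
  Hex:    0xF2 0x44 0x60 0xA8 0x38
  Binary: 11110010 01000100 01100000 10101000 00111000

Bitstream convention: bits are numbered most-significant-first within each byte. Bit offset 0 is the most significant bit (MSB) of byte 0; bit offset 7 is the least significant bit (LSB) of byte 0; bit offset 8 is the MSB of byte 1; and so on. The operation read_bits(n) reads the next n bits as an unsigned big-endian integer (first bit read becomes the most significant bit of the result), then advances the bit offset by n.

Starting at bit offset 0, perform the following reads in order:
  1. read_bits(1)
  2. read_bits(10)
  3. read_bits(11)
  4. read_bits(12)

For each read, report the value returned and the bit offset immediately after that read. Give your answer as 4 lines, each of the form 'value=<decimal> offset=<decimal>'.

Read 1: bits[0:1] width=1 -> value=1 (bin 1); offset now 1 = byte 0 bit 1; 39 bits remain
Read 2: bits[1:11] width=10 -> value=914 (bin 1110010010); offset now 11 = byte 1 bit 3; 29 bits remain
Read 3: bits[11:22] width=11 -> value=280 (bin 00100011000); offset now 22 = byte 2 bit 6; 18 bits remain
Read 4: bits[22:34] width=12 -> value=672 (bin 001010100000); offset now 34 = byte 4 bit 2; 6 bits remain

Answer: value=1 offset=1
value=914 offset=11
value=280 offset=22
value=672 offset=34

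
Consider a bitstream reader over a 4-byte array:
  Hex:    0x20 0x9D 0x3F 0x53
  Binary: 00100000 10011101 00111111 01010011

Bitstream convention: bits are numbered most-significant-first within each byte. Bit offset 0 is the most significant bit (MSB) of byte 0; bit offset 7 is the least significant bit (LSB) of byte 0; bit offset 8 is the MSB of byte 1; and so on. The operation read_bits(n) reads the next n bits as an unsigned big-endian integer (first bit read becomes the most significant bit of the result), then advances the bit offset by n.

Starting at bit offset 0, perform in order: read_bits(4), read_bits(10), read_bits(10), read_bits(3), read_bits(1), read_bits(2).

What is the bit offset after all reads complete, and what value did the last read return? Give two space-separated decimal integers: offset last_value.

Read 1: bits[0:4] width=4 -> value=2 (bin 0010); offset now 4 = byte 0 bit 4; 28 bits remain
Read 2: bits[4:14] width=10 -> value=39 (bin 0000100111); offset now 14 = byte 1 bit 6; 18 bits remain
Read 3: bits[14:24] width=10 -> value=319 (bin 0100111111); offset now 24 = byte 3 bit 0; 8 bits remain
Read 4: bits[24:27] width=3 -> value=2 (bin 010); offset now 27 = byte 3 bit 3; 5 bits remain
Read 5: bits[27:28] width=1 -> value=1 (bin 1); offset now 28 = byte 3 bit 4; 4 bits remain
Read 6: bits[28:30] width=2 -> value=0 (bin 00); offset now 30 = byte 3 bit 6; 2 bits remain

Answer: 30 0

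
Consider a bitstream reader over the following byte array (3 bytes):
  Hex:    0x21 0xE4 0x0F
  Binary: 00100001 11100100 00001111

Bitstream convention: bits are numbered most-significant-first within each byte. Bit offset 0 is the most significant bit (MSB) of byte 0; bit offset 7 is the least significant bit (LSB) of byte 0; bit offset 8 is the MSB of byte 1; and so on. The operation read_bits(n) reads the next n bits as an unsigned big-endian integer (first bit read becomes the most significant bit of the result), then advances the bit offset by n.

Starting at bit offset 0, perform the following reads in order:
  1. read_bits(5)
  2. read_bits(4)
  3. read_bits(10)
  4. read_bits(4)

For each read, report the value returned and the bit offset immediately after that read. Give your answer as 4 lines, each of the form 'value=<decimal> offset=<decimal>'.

Read 1: bits[0:5] width=5 -> value=4 (bin 00100); offset now 5 = byte 0 bit 5; 19 bits remain
Read 2: bits[5:9] width=4 -> value=3 (bin 0011); offset now 9 = byte 1 bit 1; 15 bits remain
Read 3: bits[9:19] width=10 -> value=800 (bin 1100100000); offset now 19 = byte 2 bit 3; 5 bits remain
Read 4: bits[19:23] width=4 -> value=7 (bin 0111); offset now 23 = byte 2 bit 7; 1 bits remain

Answer: value=4 offset=5
value=3 offset=9
value=800 offset=19
value=7 offset=23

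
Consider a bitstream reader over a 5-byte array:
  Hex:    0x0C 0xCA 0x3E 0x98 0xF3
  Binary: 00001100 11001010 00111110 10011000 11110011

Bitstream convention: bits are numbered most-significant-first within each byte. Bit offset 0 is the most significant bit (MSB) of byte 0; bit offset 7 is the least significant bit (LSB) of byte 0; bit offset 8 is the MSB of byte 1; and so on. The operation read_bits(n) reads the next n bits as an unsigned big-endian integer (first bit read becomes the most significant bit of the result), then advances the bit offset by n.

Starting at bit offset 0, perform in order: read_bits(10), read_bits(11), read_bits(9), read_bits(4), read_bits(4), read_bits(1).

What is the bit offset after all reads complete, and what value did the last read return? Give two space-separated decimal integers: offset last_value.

Answer: 39 1

Derivation:
Read 1: bits[0:10] width=10 -> value=51 (bin 0000110011); offset now 10 = byte 1 bit 2; 30 bits remain
Read 2: bits[10:21] width=11 -> value=327 (bin 00101000111); offset now 21 = byte 2 bit 5; 19 bits remain
Read 3: bits[21:30] width=9 -> value=422 (bin 110100110); offset now 30 = byte 3 bit 6; 10 bits remain
Read 4: bits[30:34] width=4 -> value=3 (bin 0011); offset now 34 = byte 4 bit 2; 6 bits remain
Read 5: bits[34:38] width=4 -> value=12 (bin 1100); offset now 38 = byte 4 bit 6; 2 bits remain
Read 6: bits[38:39] width=1 -> value=1 (bin 1); offset now 39 = byte 4 bit 7; 1 bits remain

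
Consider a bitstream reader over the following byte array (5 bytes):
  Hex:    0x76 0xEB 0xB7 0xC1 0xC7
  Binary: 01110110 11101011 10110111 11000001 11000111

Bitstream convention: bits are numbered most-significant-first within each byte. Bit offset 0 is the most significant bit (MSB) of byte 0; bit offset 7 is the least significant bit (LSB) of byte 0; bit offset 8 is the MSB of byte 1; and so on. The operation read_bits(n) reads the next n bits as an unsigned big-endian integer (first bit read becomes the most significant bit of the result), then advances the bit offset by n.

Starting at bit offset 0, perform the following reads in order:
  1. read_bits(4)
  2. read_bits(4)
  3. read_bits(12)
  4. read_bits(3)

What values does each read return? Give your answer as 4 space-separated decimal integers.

Answer: 7 6 3771 3

Derivation:
Read 1: bits[0:4] width=4 -> value=7 (bin 0111); offset now 4 = byte 0 bit 4; 36 bits remain
Read 2: bits[4:8] width=4 -> value=6 (bin 0110); offset now 8 = byte 1 bit 0; 32 bits remain
Read 3: bits[8:20] width=12 -> value=3771 (bin 111010111011); offset now 20 = byte 2 bit 4; 20 bits remain
Read 4: bits[20:23] width=3 -> value=3 (bin 011); offset now 23 = byte 2 bit 7; 17 bits remain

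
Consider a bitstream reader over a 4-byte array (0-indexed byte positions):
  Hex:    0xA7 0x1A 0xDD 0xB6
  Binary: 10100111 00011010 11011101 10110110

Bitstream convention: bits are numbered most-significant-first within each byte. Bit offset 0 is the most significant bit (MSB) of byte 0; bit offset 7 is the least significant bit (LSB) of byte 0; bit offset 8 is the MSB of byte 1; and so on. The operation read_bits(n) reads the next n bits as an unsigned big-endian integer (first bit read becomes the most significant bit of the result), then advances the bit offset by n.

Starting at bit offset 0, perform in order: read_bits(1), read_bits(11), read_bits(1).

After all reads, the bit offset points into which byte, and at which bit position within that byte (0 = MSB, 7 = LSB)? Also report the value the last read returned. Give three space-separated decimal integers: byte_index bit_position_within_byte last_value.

Read 1: bits[0:1] width=1 -> value=1 (bin 1); offset now 1 = byte 0 bit 1; 31 bits remain
Read 2: bits[1:12] width=11 -> value=625 (bin 01001110001); offset now 12 = byte 1 bit 4; 20 bits remain
Read 3: bits[12:13] width=1 -> value=1 (bin 1); offset now 13 = byte 1 bit 5; 19 bits remain

Answer: 1 5 1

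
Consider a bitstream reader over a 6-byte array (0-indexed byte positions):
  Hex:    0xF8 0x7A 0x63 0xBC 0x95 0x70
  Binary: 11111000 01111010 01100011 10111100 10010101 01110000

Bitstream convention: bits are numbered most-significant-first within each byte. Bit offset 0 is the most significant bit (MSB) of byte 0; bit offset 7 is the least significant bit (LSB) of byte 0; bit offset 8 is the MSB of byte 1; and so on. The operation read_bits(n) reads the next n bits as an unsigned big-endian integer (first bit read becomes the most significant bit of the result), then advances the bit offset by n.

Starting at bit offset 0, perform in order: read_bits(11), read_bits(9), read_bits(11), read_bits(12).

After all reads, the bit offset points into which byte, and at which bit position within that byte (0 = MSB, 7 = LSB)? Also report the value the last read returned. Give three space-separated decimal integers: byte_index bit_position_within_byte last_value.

Read 1: bits[0:11] width=11 -> value=1987 (bin 11111000011); offset now 11 = byte 1 bit 3; 37 bits remain
Read 2: bits[11:20] width=9 -> value=422 (bin 110100110); offset now 20 = byte 2 bit 4; 28 bits remain
Read 3: bits[20:31] width=11 -> value=478 (bin 00111011110); offset now 31 = byte 3 bit 7; 17 bits remain
Read 4: bits[31:43] width=12 -> value=1195 (bin 010010101011); offset now 43 = byte 5 bit 3; 5 bits remain

Answer: 5 3 1195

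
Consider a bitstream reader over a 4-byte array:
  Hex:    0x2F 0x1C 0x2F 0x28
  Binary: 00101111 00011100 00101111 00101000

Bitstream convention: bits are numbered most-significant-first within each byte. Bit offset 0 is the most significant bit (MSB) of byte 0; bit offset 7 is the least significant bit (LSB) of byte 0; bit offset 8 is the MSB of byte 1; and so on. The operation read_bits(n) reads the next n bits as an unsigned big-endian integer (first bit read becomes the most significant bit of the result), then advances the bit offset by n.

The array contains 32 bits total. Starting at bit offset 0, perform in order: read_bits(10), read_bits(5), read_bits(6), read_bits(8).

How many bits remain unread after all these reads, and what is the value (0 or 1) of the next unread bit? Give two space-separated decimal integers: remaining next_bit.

Answer: 3 0

Derivation:
Read 1: bits[0:10] width=10 -> value=188 (bin 0010111100); offset now 10 = byte 1 bit 2; 22 bits remain
Read 2: bits[10:15] width=5 -> value=14 (bin 01110); offset now 15 = byte 1 bit 7; 17 bits remain
Read 3: bits[15:21] width=6 -> value=5 (bin 000101); offset now 21 = byte 2 bit 5; 11 bits remain
Read 4: bits[21:29] width=8 -> value=229 (bin 11100101); offset now 29 = byte 3 bit 5; 3 bits remain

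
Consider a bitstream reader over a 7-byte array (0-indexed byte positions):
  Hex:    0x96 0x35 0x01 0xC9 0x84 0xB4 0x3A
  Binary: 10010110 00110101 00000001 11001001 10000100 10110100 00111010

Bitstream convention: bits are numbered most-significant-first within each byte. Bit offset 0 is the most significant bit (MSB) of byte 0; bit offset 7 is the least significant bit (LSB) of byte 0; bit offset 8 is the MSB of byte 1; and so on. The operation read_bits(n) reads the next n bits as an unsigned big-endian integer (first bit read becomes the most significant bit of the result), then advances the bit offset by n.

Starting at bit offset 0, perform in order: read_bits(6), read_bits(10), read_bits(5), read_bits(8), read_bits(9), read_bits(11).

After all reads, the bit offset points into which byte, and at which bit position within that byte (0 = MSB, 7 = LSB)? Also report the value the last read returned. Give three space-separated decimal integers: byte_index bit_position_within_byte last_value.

Answer: 6 1 360

Derivation:
Read 1: bits[0:6] width=6 -> value=37 (bin 100101); offset now 6 = byte 0 bit 6; 50 bits remain
Read 2: bits[6:16] width=10 -> value=565 (bin 1000110101); offset now 16 = byte 2 bit 0; 40 bits remain
Read 3: bits[16:21] width=5 -> value=0 (bin 00000); offset now 21 = byte 2 bit 5; 35 bits remain
Read 4: bits[21:29] width=8 -> value=57 (bin 00111001); offset now 29 = byte 3 bit 5; 27 bits remain
Read 5: bits[29:38] width=9 -> value=97 (bin 001100001); offset now 38 = byte 4 bit 6; 18 bits remain
Read 6: bits[38:49] width=11 -> value=360 (bin 00101101000); offset now 49 = byte 6 bit 1; 7 bits remain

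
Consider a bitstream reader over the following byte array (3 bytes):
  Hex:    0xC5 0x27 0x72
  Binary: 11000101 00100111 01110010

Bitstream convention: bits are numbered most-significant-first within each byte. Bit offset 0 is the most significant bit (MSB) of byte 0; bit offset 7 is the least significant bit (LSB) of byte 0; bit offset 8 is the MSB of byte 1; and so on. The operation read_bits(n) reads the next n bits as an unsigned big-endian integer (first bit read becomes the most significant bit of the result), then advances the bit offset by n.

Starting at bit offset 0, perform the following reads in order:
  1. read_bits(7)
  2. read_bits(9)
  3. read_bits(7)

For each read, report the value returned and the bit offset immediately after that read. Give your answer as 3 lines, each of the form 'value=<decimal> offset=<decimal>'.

Read 1: bits[0:7] width=7 -> value=98 (bin 1100010); offset now 7 = byte 0 bit 7; 17 bits remain
Read 2: bits[7:16] width=9 -> value=295 (bin 100100111); offset now 16 = byte 2 bit 0; 8 bits remain
Read 3: bits[16:23] width=7 -> value=57 (bin 0111001); offset now 23 = byte 2 bit 7; 1 bits remain

Answer: value=98 offset=7
value=295 offset=16
value=57 offset=23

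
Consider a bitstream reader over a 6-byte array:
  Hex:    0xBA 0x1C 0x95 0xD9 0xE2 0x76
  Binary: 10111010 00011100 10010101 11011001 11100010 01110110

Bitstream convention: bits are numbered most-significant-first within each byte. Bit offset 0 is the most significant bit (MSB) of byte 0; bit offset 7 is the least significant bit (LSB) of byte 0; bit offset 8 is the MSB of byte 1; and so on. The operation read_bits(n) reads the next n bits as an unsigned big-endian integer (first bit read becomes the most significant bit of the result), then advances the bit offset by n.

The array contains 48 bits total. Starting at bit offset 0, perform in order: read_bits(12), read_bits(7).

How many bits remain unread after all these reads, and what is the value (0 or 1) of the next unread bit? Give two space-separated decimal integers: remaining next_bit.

Answer: 29 1

Derivation:
Read 1: bits[0:12] width=12 -> value=2977 (bin 101110100001); offset now 12 = byte 1 bit 4; 36 bits remain
Read 2: bits[12:19] width=7 -> value=100 (bin 1100100); offset now 19 = byte 2 bit 3; 29 bits remain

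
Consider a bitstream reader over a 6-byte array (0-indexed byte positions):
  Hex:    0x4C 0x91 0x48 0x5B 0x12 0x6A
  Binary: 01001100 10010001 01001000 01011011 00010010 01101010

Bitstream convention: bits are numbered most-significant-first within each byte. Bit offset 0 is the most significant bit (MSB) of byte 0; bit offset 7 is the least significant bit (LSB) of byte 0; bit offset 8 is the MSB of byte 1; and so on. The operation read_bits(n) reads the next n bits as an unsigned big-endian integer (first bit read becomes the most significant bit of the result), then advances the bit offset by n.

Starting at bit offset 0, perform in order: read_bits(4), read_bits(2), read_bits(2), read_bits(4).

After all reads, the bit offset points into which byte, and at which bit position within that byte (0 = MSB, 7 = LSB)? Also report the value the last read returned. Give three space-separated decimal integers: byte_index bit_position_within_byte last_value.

Read 1: bits[0:4] width=4 -> value=4 (bin 0100); offset now 4 = byte 0 bit 4; 44 bits remain
Read 2: bits[4:6] width=2 -> value=3 (bin 11); offset now 6 = byte 0 bit 6; 42 bits remain
Read 3: bits[6:8] width=2 -> value=0 (bin 00); offset now 8 = byte 1 bit 0; 40 bits remain
Read 4: bits[8:12] width=4 -> value=9 (bin 1001); offset now 12 = byte 1 bit 4; 36 bits remain

Answer: 1 4 9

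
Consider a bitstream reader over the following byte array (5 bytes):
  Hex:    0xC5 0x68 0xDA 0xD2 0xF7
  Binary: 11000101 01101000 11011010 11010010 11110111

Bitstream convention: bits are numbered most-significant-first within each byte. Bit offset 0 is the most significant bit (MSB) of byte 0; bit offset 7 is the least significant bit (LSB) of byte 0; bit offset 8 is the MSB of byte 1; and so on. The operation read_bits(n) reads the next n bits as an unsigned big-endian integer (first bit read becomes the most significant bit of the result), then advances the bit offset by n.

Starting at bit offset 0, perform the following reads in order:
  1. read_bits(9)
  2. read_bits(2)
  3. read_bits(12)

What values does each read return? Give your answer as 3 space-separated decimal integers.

Answer: 394 3 1133

Derivation:
Read 1: bits[0:9] width=9 -> value=394 (bin 110001010); offset now 9 = byte 1 bit 1; 31 bits remain
Read 2: bits[9:11] width=2 -> value=3 (bin 11); offset now 11 = byte 1 bit 3; 29 bits remain
Read 3: bits[11:23] width=12 -> value=1133 (bin 010001101101); offset now 23 = byte 2 bit 7; 17 bits remain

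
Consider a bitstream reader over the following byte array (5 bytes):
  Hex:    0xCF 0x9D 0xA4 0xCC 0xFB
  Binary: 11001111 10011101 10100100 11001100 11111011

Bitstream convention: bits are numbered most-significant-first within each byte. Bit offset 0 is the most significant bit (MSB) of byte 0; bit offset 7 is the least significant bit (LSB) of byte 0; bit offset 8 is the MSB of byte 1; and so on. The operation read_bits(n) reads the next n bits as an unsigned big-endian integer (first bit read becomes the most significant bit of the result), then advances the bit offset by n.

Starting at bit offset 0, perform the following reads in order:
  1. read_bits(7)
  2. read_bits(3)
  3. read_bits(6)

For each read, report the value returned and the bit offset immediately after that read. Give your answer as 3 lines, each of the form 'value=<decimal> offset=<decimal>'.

Read 1: bits[0:7] width=7 -> value=103 (bin 1100111); offset now 7 = byte 0 bit 7; 33 bits remain
Read 2: bits[7:10] width=3 -> value=6 (bin 110); offset now 10 = byte 1 bit 2; 30 bits remain
Read 3: bits[10:16] width=6 -> value=29 (bin 011101); offset now 16 = byte 2 bit 0; 24 bits remain

Answer: value=103 offset=7
value=6 offset=10
value=29 offset=16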